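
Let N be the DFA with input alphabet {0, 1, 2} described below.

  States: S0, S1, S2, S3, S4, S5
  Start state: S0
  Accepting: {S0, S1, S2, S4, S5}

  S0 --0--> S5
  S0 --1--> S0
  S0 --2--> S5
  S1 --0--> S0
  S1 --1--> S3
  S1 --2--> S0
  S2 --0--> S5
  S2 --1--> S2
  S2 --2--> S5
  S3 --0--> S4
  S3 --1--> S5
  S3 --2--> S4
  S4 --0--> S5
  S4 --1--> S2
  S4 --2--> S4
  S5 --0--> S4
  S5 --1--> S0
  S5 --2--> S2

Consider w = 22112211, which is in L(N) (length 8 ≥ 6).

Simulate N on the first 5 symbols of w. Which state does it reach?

Run of N on the first 5 characters of w = 2 2 1 1 2:
  step 0: S0  (start)
  step 1: S5  (read 2: S0→S5)
  step 2: S2  (read 2: S5→S2)
  step 3: S2  (read 1: S2→S2)
  step 4: S2  (read 1: S2→S2)
  step 5: S5  (read 2: S2→S5)

After reading 5 characters, N is in state S5.

S5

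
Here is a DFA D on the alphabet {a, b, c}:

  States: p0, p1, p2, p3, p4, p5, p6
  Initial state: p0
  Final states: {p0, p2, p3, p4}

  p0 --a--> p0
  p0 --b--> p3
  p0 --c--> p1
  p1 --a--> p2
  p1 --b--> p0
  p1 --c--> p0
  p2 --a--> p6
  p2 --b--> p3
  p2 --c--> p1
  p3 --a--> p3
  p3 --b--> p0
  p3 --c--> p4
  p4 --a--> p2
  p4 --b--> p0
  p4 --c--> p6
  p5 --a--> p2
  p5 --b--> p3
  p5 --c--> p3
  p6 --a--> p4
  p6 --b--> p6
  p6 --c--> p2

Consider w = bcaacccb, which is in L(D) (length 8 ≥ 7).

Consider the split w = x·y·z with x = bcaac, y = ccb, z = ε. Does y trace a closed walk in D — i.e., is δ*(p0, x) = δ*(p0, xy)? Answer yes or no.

Run of D on the first 8 characters of w = b c a a c c c b:
  step 0: p0  (start)
  step 1: p3  (read b: p0→p3)
  step 2: p4  (read c: p3→p4)
  step 3: p2  (read a: p4→p2)
  step 4: p6  (read a: p2→p6)
  step 5: p2  (read c: p6→p2)
  step 6: p1  (read c: p2→p1)
  step 7: p0  (read c: p1→p0)
  step 8: p3  (read b: p0→p3)

After x (step 5): p2. After xy (step 8): p3.
They differ (p2 ≠ p3), so y is not a cycle from the state after x; this split is not the one the pumping-lemma construction produces, and pumping y need not keep the string in L(D).

no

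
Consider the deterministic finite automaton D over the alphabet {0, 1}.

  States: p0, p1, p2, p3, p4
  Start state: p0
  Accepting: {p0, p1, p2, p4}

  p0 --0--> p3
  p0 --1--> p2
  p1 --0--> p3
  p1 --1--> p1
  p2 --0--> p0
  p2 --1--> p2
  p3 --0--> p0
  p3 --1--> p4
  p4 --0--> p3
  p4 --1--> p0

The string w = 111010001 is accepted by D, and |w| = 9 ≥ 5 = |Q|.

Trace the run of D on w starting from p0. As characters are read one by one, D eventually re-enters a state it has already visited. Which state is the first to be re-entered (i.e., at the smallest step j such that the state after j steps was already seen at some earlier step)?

State sequence: p0 -1-> p2 -1-> p2 -1-> p2 -0-> p0 -1-> p2 -0-> p0 -0-> p3 -0-> p0 -1-> p2
First repeat at step 2: p2 was already visited.

The earliest repeat is at step j = 2: D is in p2, which it already visited at step i = 1.
With |Q| = 5, pigeonhole forces a state repeat no later than step 5; the substring read between the first and second visits to that state can be pumped.

p2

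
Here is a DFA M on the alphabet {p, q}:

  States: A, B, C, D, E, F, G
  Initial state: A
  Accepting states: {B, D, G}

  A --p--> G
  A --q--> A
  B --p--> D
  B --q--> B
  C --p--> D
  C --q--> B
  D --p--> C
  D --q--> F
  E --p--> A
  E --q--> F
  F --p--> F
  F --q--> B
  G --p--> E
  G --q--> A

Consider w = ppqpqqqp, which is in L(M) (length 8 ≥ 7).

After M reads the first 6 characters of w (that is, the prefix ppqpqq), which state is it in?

B

Run of M on the first 6 characters of w = p p q p q q:
  step 0: A  (start)
  step 1: G  (read p: A→G)
  step 2: E  (read p: G→E)
  step 3: F  (read q: E→F)
  step 4: F  (read p: F→F)
  step 5: B  (read q: F→B)
  step 6: B  (read q: B→B)

After reading 6 characters, M is in state B.
(This kind of state-tracing is the core of the pumping-lemma construction: with 7 states, pigeonhole forces a repeat within the first 7 steps.)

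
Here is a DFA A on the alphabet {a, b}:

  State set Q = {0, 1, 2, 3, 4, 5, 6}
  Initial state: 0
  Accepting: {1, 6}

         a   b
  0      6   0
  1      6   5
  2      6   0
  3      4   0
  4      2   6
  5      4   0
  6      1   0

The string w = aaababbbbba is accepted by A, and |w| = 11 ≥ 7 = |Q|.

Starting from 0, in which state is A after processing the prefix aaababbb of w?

0

Run of A on the first 8 characters of w = a a a b a b b b:
  step 0: 0  (start)
  step 1: 6  (read a: 0→6)
  step 2: 1  (read a: 6→1)
  step 3: 6  (read a: 1→6)
  step 4: 0  (read b: 6→0)
  step 5: 6  (read a: 0→6)
  step 6: 0  (read b: 6→0)
  step 7: 0  (read b: 0→0)
  step 8: 0  (read b: 0→0)

After reading 8 characters, A is in state 0.
(This kind of state-tracing is the core of the pumping-lemma construction: with 7 states, pigeonhole forces a repeat within the first 7 steps.)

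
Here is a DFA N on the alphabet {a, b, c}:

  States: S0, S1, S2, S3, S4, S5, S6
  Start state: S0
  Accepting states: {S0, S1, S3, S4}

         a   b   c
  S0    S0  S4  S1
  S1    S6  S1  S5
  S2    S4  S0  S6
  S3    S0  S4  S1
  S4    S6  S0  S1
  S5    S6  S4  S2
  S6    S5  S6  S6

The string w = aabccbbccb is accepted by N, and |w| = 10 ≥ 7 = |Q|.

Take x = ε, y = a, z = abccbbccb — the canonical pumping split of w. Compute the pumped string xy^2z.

aaabccbbccb

xy^2z = ε·a·a·abccbbccb = aaabccbbccb.
Reading y = a takes N from S0 back to S0, so after x·y·y the machine is still in S0, and z then leads to the accepting state S4. Hence aaabccbbccb ∈ L(N).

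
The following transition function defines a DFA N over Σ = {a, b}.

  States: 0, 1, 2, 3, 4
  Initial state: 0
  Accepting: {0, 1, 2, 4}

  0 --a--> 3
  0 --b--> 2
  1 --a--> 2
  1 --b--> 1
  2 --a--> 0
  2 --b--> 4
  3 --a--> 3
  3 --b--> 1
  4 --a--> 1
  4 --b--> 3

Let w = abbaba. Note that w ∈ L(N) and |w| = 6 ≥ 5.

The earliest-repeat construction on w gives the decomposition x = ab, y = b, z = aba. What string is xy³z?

xy^3z = ab·b·b·b·aba = abbbbaba.
Reading y = b takes N from 1 back to 1, so after x·y·y·y the machine is still in 1, and z then leads to the accepting state 1. Hence abbbbaba ∈ L(N).

abbbbaba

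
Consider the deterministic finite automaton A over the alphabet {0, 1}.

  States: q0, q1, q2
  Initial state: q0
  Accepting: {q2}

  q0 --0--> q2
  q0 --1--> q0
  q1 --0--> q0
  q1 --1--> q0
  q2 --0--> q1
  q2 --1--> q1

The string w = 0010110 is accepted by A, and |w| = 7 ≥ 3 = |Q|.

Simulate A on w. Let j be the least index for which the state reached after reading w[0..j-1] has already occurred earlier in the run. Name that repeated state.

q0

State sequence: q0 -0-> q2 -0-> q1 -1-> q0 -0-> q2 -1-> q1 -1-> q0 -0-> q2
First repeat at step 3: q0 was already visited.

The earliest repeat is at step j = 3: A is in q0, which it already visited at step i = 0.
With |Q| = 3, pigeonhole forces a state repeat no later than step 3; the substring read between the first and second visits to that state can be pumped.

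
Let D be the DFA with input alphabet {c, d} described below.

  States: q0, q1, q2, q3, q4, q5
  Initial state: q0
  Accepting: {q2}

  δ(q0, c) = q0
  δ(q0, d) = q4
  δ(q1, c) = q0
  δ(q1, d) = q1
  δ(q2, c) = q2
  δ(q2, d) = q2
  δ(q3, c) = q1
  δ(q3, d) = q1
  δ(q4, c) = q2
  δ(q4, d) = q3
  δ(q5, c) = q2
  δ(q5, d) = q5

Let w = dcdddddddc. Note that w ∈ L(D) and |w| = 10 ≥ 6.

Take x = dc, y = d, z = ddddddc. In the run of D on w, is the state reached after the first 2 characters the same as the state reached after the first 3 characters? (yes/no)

Run of D on the first 3 characters of w = d c d:
  step 0: q0  (start)
  step 1: q4  (read d: q0→q4)
  step 2: q2  (read c: q4→q2)
  step 3: q2  (read d: q2→q2)

After x (step 2): q2. After xy (step 3): q2.
They match, so y = d drives D around a cycle from q2 back to itself; pumping y any number of times keeps D in q2 before reading z, and xyⁱz ∈ L(D) for every i ≥ 0.

yes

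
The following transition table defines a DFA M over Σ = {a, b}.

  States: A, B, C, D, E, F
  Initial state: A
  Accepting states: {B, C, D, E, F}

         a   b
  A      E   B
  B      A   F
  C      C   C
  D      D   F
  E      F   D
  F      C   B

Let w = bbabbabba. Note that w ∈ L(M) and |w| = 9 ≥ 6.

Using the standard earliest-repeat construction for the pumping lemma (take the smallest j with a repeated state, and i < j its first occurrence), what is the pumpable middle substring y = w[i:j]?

b

Run of M on w = b b a b b a b b a:
  step 0: A  (start)
  step 1: B  (read b: A→B)
  step 2: F  (read b: B→F)
  step 3: C  (read a: F→C)
  step 4: C  (read b: C→C)   ← first repeat (C seen earlier)
  step 5: C  (read b: C→C)
  step 6: C  (read a: C→C)
  step 7: C  (read b: C→C)
  step 8: C  (read b: C→C)
  step 9: C  (read a: C→C)

So i = 3, j = 4, giving x = w[0:3] = bba, y = w[3:4] = b, z = w[4:9] = babba.
Check: |xy| = 4 ≤ 6 and |y| = 1 ≥ 1. Reading y takes M from C back to C, so every xyⁱz is accepted.
Pumping length from the standard proof: p = 6 (the number of states). The repeated state found above gives |xy| = j ≤ 6 and |y| = j − i ≥ 1.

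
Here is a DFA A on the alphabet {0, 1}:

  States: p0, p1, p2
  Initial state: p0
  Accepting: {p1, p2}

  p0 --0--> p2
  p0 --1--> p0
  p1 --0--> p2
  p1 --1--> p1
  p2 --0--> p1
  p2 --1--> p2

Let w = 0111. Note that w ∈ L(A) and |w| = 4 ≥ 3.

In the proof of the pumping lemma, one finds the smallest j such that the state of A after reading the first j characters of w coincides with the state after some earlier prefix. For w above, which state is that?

p2

Run of A on w = 0 1 1 1:
  step 0: p0  (start)
  step 1: p2  (read 0: p0→p2)
  step 2: p2  (read 1: p2→p2)   ← first repeat (p2 seen earlier)
  step 3: p2  (read 1: p2→p2)
  step 4: p2  (read 1: p2→p2)

The earliest repeat is at step j = 2: A is in p2, which it already visited at step i = 1.
The DFA has 3 states, so the proof of the pumping lemma guarantees a repeated state among the first 3+1 visited; the segment between the two visits is the pumpable y.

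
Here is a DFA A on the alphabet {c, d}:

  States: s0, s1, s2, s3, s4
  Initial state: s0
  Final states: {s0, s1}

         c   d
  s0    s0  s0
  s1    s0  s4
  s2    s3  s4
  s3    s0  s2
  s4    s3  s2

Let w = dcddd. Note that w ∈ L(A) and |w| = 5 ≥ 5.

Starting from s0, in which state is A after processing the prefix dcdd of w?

s0

State sequence: s0 -d-> s0 -c-> s0 -d-> s0 -d-> s0

After reading 4 characters, A is in state s0.
(This kind of state-tracing is the core of the pumping-lemma construction: with 5 states, pigeonhole forces a repeat within the first 5 steps.)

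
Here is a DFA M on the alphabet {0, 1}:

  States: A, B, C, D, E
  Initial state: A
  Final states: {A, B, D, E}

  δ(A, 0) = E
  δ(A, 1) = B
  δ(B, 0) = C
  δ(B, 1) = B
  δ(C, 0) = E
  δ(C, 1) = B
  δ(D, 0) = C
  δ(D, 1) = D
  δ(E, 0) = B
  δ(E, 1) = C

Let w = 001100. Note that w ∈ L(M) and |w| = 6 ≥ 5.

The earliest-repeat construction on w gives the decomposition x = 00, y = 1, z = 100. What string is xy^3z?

00111100

xy^3z = 00·1·1·1·100 = 00111100.
Reading y = 1 takes M from B back to B, so after x·y·y·y the machine is still in B, and z then leads to the accepting state E. Hence 00111100 ∈ L(M).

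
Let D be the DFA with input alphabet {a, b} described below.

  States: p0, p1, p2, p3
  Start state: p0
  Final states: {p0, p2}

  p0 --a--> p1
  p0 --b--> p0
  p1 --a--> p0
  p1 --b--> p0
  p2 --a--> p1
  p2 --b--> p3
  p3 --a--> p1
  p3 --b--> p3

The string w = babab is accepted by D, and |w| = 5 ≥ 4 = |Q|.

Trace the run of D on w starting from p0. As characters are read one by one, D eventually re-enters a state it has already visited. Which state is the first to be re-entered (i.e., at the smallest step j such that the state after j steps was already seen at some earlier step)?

p0

State sequence: p0 -b-> p0 -a-> p1 -b-> p0 -a-> p1 -b-> p0
First repeat at step 1: p0 was already visited.

The earliest repeat is at step j = 1: D is in p0, which it already visited at step i = 0.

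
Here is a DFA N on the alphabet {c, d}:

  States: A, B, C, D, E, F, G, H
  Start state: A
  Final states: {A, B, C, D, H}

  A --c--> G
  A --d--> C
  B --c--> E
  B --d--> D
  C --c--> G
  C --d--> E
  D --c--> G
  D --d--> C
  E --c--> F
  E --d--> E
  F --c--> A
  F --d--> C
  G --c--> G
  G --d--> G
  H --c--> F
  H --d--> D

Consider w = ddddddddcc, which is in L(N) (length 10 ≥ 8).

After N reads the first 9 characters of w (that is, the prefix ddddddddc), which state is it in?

F

Run of N on the first 9 characters of w = d d d d d d d d c:
  step 0: A  (start)
  step 1: C  (read d: A→C)
  step 2: E  (read d: C→E)
  step 3: E  (read d: E→E)
  step 4: E  (read d: E→E)
  step 5: E  (read d: E→E)
  step 6: E  (read d: E→E)
  step 7: E  (read d: E→E)
  step 8: E  (read d: E→E)
  step 9: F  (read c: E→F)

After reading 9 characters, N is in state F.
(This kind of state-tracing is the core of the pumping-lemma construction: with 8 states, pigeonhole forces a repeat within the first 8 steps.)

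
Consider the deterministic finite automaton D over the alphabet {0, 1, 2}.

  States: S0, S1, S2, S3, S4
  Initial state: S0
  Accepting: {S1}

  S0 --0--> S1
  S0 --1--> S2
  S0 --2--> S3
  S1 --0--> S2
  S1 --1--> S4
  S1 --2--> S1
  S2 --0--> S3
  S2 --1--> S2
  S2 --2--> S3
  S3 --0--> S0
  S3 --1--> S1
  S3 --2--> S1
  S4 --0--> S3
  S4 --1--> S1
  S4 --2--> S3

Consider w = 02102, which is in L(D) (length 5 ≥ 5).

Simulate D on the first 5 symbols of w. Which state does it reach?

S1

Run of D on the first 5 characters of w = 0 2 1 0 2:
  step 0: S0  (start)
  step 1: S1  (read 0: S0→S1)
  step 2: S1  (read 2: S1→S1)
  step 3: S4  (read 1: S1→S4)
  step 4: S3  (read 0: S4→S3)
  step 5: S1  (read 2: S3→S1)

After reading 5 characters, D is in state S1.
(This kind of state-tracing is the core of the pumping-lemma construction: with 5 states, pigeonhole forces a repeat within the first 5 steps.)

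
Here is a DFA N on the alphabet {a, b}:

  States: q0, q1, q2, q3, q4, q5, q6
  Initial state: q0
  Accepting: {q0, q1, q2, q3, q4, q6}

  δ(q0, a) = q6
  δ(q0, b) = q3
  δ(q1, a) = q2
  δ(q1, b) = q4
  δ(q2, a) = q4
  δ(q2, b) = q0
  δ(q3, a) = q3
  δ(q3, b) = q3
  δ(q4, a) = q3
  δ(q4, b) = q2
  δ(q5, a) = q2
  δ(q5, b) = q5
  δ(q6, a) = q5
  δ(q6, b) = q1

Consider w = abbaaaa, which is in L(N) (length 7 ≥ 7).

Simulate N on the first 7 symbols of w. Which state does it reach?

q3

State sequence: q0 -a-> q6 -b-> q1 -b-> q4 -a-> q3 -a-> q3 -a-> q3 -a-> q3

After reading 7 characters, N is in state q3.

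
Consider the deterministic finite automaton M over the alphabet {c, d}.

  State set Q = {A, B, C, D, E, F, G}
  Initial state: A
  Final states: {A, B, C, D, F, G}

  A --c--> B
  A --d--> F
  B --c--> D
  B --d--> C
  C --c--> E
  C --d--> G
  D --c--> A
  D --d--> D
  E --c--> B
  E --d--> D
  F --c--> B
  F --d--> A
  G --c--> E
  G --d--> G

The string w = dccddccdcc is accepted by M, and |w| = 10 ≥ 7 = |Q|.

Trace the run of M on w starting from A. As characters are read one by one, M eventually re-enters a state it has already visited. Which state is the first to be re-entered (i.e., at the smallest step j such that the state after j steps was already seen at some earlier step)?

State sequence: A -d-> F -c-> B -c-> D -d-> D -d-> D -c-> A -c-> B -d-> C -c-> E -c-> B
First repeat at step 4: D was already visited.

The earliest repeat is at step j = 4: M is in D, which it already visited at step i = 3.

D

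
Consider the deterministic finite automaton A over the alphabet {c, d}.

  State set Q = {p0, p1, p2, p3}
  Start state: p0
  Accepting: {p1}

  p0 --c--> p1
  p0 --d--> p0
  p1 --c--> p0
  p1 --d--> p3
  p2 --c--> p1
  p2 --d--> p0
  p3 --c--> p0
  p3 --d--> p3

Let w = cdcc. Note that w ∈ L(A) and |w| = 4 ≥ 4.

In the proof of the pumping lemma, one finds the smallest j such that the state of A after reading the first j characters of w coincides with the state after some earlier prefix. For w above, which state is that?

p0

State sequence: p0 -c-> p1 -d-> p3 -c-> p0 -c-> p1
First repeat at step 3: p0 was already visited.

The earliest repeat is at step j = 3: A is in p0, which it already visited at step i = 0.
Pumping length from the standard proof: p = 4 (the number of states). The repeated state found above gives |xy| = j ≤ 4 and |y| = j − i ≥ 1.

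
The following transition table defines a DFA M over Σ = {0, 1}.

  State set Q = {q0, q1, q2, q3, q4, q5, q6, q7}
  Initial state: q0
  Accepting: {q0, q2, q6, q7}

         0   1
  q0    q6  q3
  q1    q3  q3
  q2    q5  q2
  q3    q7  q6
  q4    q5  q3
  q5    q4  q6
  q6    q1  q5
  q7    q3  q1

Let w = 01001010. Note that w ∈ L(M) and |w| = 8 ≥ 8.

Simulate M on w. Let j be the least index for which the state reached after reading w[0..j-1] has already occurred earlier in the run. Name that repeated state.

q5

Run of M on w = 0 1 0 0 1 0 1 0:
  step 0: q0  (start)
  step 1: q6  (read 0: q0→q6)
  step 2: q5  (read 1: q6→q5)
  step 3: q4  (read 0: q5→q4)
  step 4: q5  (read 0: q4→q5)   ← first repeat (q5 seen earlier)
  step 5: q6  (read 1: q5→q6)
  step 6: q1  (read 0: q6→q1)
  step 7: q3  (read 1: q1→q3)
  step 8: q7  (read 0: q3→q7)

The earliest repeat is at step j = 4: M is in q5, which it already visited at step i = 2.
Pumping length from the standard proof: p = 8 (the number of states). The repeated state found above gives |xy| = j ≤ 8 and |y| = j − i ≥ 1.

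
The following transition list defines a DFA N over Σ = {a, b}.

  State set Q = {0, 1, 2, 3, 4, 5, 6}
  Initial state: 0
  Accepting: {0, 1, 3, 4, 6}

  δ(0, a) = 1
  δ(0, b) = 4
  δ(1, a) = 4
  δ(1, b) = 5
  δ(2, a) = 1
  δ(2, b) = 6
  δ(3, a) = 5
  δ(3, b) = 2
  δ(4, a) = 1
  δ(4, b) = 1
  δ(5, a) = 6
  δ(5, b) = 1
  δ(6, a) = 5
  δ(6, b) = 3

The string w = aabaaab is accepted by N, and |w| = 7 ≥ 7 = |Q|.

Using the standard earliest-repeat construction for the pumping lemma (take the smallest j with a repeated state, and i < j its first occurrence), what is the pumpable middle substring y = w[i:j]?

ab

State sequence: 0 -a-> 1 -a-> 4 -b-> 1 -a-> 4 -a-> 1 -a-> 4 -b-> 1
First repeat at step 3: 1 was already visited.

So i = 1, j = 3, giving x = w[0:1] = a, y = w[1:3] = ab, z = w[3:7] = aaab.
Check: |xy| = 3 ≤ 7 and |y| = 2 ≥ 1. Reading y takes N from 1 back to 1, so every xyⁱz is accepted.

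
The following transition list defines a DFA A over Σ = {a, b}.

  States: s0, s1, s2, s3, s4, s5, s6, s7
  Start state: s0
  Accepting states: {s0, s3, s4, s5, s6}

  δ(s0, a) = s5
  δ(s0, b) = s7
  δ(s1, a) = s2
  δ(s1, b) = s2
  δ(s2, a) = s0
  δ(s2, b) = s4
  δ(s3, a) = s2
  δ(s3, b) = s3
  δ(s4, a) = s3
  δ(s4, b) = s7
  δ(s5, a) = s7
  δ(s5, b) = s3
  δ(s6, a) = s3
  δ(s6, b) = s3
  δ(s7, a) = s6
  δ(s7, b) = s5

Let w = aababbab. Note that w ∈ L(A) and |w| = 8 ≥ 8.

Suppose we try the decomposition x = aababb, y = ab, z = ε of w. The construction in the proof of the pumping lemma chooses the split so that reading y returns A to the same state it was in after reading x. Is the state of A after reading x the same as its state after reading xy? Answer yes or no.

no

Run of A on the first 8 characters of w = a a b a b b a b:
  step 0: s0  (start)
  step 1: s5  (read a: s0→s5)
  step 2: s7  (read a: s5→s7)
  step 3: s5  (read b: s7→s5)
  step 4: s7  (read a: s5→s7)
  step 5: s5  (read b: s7→s5)
  step 6: s3  (read b: s5→s3)
  step 7: s2  (read a: s3→s2)
  step 8: s4  (read b: s2→s4)

After x (step 6): s3. After xy (step 8): s4.
They differ (s3 ≠ s4), so y is not a cycle from the state after x; this split is not the one the pumping-lemma construction produces, and pumping y need not keep the string in L(A).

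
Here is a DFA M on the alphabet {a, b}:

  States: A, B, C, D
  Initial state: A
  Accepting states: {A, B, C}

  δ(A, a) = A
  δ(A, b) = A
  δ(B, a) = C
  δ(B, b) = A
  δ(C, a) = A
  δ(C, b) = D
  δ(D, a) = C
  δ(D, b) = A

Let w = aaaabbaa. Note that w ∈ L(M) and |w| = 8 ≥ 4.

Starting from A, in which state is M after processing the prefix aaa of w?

State sequence: A -a-> A -a-> A -a-> A

After reading 3 characters, M is in state A.
(This kind of state-tracing is the core of the pumping-lemma construction: with 4 states, pigeonhole forces a repeat within the first 4 steps.)

A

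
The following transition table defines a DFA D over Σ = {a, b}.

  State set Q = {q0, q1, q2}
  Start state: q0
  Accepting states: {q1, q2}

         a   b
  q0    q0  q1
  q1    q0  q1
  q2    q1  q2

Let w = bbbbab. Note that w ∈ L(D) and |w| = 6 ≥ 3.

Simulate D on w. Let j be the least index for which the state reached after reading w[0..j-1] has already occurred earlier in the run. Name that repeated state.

q1

Run of D on w = b b b b a b:
  step 0: q0  (start)
  step 1: q1  (read b: q0→q1)
  step 2: q1  (read b: q1→q1)   ← first repeat (q1 seen earlier)
  step 3: q1  (read b: q1→q1)
  step 4: q1  (read b: q1→q1)
  step 5: q0  (read a: q1→q0)
  step 6: q1  (read b: q0→q1)

The earliest repeat is at step j = 2: D is in q1, which it already visited at step i = 1.
Pumping length from the standard proof: p = 3 (the number of states). The repeated state found above gives |xy| = j ≤ 3 and |y| = j − i ≥ 1.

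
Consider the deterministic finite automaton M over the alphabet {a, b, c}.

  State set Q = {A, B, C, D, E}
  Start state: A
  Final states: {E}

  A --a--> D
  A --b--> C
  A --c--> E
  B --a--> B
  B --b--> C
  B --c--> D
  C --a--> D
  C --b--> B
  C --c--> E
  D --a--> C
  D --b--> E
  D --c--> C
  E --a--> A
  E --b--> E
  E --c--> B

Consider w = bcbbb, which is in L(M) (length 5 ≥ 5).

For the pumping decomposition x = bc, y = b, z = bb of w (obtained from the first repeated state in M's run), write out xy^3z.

xy^3z = bc·b·b·b·bb = bcbbbbb.
Reading y = b takes M from E back to E, so after x·y·y·y the machine is still in E, and z then leads to the accepting state E. Hence bcbbbbb ∈ L(M).

bcbbbbb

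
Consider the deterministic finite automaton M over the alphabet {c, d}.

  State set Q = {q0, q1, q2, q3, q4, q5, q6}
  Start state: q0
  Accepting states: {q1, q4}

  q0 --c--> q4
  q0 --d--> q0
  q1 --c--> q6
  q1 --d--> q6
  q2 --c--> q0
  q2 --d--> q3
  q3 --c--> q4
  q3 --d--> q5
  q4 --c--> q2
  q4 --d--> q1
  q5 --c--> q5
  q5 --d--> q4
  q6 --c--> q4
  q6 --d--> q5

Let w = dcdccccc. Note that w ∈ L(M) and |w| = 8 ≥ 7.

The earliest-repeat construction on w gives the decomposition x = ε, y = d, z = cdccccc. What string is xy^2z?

xy^2z = ε·d·d·cdccccc = ddcdccccc.
Reading y = d takes M from q0 back to q0, so after x·y·y the machine is still in q0, and z then leads to the accepting state q4. Hence ddcdccccc ∈ L(M).

ddcdccccc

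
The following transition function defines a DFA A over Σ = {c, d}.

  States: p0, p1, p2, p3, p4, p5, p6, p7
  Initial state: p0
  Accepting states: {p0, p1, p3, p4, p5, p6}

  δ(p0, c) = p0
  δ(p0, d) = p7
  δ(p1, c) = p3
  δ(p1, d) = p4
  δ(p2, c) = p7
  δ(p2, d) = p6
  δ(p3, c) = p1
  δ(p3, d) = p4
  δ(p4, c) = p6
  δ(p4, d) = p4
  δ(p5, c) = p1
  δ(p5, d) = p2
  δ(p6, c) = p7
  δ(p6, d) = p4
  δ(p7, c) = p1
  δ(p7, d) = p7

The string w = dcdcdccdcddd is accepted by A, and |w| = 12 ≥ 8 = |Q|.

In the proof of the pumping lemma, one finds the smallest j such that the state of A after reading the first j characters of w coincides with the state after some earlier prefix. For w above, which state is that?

State sequence: p0 -d-> p7 -c-> p1 -d-> p4 -c-> p6 -d-> p4 -c-> p6 -c-> p7 -d-> p7 -c-> p1 -d-> p4 -d-> p4 -d-> p4
First repeat at step 5: p4 was already visited.

The earliest repeat is at step j = 5: A is in p4, which it already visited at step i = 3.
With |Q| = 8, pigeonhole forces a state repeat no later than step 8; the substring read between the first and second visits to that state can be pumped.

p4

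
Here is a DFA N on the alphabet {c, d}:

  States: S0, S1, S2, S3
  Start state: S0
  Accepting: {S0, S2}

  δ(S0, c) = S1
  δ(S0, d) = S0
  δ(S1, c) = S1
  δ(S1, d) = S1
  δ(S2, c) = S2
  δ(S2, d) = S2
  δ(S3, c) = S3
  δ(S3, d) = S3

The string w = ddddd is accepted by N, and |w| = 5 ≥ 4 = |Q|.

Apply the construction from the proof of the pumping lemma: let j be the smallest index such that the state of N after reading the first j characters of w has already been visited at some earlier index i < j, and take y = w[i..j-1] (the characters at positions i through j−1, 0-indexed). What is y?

d

Run of N on w = d d d d d:
  step 0: S0  (start)
  step 1: S0  (read d: S0→S0)   ← first repeat (S0 seen earlier)
  step 2: S0  (read d: S0→S0)
  step 3: S0  (read d: S0→S0)
  step 4: S0  (read d: S0→S0)
  step 5: S0  (read d: S0→S0)

So i = 0, j = 1, giving x = w[0:0] = ε, y = w[0:1] = d, z = w[1:5] = dddd.
Check: |xy| = 1 ≤ 4 and |y| = 1 ≥ 1. Reading y takes N from S0 back to S0, so every xyⁱz is accepted.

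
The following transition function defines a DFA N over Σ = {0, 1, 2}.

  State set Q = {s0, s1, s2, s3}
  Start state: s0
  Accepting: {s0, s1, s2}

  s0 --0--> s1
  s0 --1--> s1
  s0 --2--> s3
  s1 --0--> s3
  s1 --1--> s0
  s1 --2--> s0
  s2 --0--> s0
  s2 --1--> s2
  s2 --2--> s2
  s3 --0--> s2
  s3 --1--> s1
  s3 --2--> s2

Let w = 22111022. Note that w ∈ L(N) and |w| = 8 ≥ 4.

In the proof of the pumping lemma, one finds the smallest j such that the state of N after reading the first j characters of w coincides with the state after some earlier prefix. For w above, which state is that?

Run of N on w = 2 2 1 1 1 0 2 2:
  step 0: s0  (start)
  step 1: s3  (read 2: s0→s3)
  step 2: s2  (read 2: s3→s2)
  step 3: s2  (read 1: s2→s2)   ← first repeat (s2 seen earlier)
  step 4: s2  (read 1: s2→s2)
  step 5: s2  (read 1: s2→s2)
  step 6: s0  (read 0: s2→s0)
  step 7: s3  (read 2: s0→s3)
  step 8: s2  (read 2: s3→s2)

The earliest repeat is at step j = 3: N is in s2, which it already visited at step i = 2.
Pumping length from the standard proof: p = 4 (the number of states). The repeated state found above gives |xy| = j ≤ 4 and |y| = j − i ≥ 1.

s2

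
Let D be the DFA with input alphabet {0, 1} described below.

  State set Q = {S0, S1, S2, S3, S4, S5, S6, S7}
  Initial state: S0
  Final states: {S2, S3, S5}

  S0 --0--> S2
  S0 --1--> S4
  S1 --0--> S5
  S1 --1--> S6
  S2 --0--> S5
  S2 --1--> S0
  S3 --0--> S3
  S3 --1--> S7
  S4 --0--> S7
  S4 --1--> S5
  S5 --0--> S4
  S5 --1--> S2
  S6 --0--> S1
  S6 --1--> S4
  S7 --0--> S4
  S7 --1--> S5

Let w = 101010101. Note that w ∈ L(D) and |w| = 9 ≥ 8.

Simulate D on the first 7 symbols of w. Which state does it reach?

S5

Run of D on the first 7 characters of w = 1 0 1 0 1 0 1:
  step 0: S0  (start)
  step 1: S4  (read 1: S0→S4)
  step 2: S7  (read 0: S4→S7)
  step 3: S5  (read 1: S7→S5)
  step 4: S4  (read 0: S5→S4)
  step 5: S5  (read 1: S4→S5)
  step 6: S4  (read 0: S5→S4)
  step 7: S5  (read 1: S4→S5)

After reading 7 characters, D is in state S5.
(This kind of state-tracing is the core of the pumping-lemma construction: with 8 states, pigeonhole forces a repeat within the first 8 steps.)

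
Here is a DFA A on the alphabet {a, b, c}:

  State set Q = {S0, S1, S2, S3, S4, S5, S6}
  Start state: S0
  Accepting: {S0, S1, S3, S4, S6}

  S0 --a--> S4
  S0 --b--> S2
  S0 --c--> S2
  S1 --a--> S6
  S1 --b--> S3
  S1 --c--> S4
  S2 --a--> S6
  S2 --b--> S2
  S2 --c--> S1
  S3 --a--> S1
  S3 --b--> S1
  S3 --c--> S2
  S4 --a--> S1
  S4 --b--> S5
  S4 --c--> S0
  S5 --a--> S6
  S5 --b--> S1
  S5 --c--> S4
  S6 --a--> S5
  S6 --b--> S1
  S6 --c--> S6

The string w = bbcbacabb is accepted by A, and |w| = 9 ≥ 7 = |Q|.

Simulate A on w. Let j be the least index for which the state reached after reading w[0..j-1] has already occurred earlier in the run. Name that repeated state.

State sequence: S0 -b-> S2 -b-> S2 -c-> S1 -b-> S3 -a-> S1 -c-> S4 -a-> S1 -b-> S3 -b-> S1
First repeat at step 2: S2 was already visited.

The earliest repeat is at step j = 2: A is in S2, which it already visited at step i = 1.

S2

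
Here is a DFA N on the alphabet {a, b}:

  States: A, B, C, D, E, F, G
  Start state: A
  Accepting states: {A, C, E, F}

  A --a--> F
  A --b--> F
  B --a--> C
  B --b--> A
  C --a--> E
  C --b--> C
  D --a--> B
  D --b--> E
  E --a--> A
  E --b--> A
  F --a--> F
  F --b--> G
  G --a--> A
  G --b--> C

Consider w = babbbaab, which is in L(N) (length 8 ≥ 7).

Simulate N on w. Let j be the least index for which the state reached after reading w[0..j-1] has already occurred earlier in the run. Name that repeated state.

Run of N on w = b a b b b a a b:
  step 0: A  (start)
  step 1: F  (read b: A→F)
  step 2: F  (read a: F→F)   ← first repeat (F seen earlier)
  step 3: G  (read b: F→G)
  step 4: C  (read b: G→C)
  step 5: C  (read b: C→C)
  step 6: E  (read a: C→E)
  step 7: A  (read a: E→A)
  step 8: F  (read b: A→F)

The earliest repeat is at step j = 2: N is in F, which it already visited at step i = 1.
Pumping length from the standard proof: p = 7 (the number of states). The repeated state found above gives |xy| = j ≤ 7 and |y| = j − i ≥ 1.

F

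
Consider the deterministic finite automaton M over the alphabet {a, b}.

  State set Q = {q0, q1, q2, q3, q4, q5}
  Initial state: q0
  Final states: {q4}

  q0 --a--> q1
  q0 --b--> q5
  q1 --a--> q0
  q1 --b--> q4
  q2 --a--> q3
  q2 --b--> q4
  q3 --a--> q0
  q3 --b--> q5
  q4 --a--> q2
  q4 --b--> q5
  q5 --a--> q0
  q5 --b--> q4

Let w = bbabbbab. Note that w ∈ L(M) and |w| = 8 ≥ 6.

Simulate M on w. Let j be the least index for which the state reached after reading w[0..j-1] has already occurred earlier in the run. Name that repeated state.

q4

Run of M on w = b b a b b b a b:
  step 0: q0  (start)
  step 1: q5  (read b: q0→q5)
  step 2: q4  (read b: q5→q4)
  step 3: q2  (read a: q4→q2)
  step 4: q4  (read b: q2→q4)   ← first repeat (q4 seen earlier)
  step 5: q5  (read b: q4→q5)
  step 6: q4  (read b: q5→q4)
  step 7: q2  (read a: q4→q2)
  step 8: q4  (read b: q2→q4)

The earliest repeat is at step j = 4: M is in q4, which it already visited at step i = 2.
Pumping length from the standard proof: p = 6 (the number of states). The repeated state found above gives |xy| = j ≤ 6 and |y| = j − i ≥ 1.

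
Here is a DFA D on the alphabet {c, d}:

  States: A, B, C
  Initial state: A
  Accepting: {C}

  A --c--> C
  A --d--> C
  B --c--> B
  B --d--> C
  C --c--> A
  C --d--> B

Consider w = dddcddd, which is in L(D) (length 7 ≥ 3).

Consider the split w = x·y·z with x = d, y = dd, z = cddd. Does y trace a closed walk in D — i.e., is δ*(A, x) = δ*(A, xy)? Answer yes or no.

yes

State sequence: A -d-> C -d-> B -d-> C

After x (step 1): C. After xy (step 3): C.
They match, so y = dd drives D around a cycle from C back to itself; pumping y any number of times keeps D in C before reading z, and xyⁱz ∈ L(D) for every i ≥ 0.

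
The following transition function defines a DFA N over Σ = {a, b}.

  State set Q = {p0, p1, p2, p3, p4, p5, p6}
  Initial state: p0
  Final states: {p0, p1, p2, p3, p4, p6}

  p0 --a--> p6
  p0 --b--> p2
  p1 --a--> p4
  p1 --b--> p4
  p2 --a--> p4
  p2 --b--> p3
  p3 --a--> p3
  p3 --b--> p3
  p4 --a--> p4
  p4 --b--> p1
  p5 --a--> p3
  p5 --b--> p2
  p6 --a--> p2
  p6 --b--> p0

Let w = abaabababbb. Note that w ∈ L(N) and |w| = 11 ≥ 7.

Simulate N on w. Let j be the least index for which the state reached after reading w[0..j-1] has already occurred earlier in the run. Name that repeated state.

p0

Run of N on w = a b a a b a b a b b b:
  step 0: p0  (start)
  step 1: p6  (read a: p0→p6)
  step 2: p0  (read b: p6→p0)   ← first repeat (p0 seen earlier)
  step 3: p6  (read a: p0→p6)
  step 4: p2  (read a: p6→p2)
  step 5: p3  (read b: p2→p3)
  step 6: p3  (read a: p3→p3)
  step 7: p3  (read b: p3→p3)
  step 8: p3  (read a: p3→p3)
  step 9: p3  (read b: p3→p3)
  step 10: p3  (read b: p3→p3)
  step 11: p3  (read b: p3→p3)

The earliest repeat is at step j = 2: N is in p0, which it already visited at step i = 0.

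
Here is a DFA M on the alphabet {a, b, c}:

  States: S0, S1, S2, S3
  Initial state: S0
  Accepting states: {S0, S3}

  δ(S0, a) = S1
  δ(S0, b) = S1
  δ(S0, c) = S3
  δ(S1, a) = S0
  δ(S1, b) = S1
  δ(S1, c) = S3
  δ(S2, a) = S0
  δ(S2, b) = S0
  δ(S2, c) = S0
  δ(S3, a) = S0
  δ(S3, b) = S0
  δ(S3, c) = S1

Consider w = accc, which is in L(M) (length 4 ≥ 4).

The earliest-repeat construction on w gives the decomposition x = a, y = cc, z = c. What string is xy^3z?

accccccc

xy^3z = a·cc·cc·cc·c = accccccc.
Reading y = cc takes M from S1 back to S1, so after x·y·y·y the machine is still in S1, and z then leads to the accepting state S3. Hence accccccc ∈ L(M).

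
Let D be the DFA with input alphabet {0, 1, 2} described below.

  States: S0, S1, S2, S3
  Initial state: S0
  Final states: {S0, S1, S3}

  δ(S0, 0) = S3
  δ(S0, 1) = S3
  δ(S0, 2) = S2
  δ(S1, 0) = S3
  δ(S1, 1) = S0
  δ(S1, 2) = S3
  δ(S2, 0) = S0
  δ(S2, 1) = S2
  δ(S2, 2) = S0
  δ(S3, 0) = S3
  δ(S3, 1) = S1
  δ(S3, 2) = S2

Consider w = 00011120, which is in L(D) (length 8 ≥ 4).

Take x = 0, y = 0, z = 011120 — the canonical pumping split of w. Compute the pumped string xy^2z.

000011120

xy^2z = 0·0·0·011120 = 000011120.
Reading y = 0 takes D from S3 back to S3, so after x·y·y the machine is still in S3, and z then leads to the accepting state S0. Hence 000011120 ∈ L(D).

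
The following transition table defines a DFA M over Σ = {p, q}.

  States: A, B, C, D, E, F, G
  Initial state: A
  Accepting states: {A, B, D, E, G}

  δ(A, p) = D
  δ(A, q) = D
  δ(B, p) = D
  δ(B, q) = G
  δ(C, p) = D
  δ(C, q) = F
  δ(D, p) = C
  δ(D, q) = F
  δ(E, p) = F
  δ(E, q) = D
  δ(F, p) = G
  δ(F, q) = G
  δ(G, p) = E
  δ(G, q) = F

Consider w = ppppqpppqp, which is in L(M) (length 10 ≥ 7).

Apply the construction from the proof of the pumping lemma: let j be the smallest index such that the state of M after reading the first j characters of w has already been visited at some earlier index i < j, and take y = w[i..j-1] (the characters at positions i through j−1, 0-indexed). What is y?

State sequence: A -p-> D -p-> C -p-> D -p-> C -q-> F -p-> G -p-> E -p-> F -q-> G -p-> E
First repeat at step 3: D was already visited.

So i = 1, j = 3, giving x = w[0:1] = p, y = w[1:3] = pp, z = w[3:10] = pqpppqp.
Check: |xy| = 3 ≤ 7 and |y| = 2 ≥ 1. Reading y takes M from D back to D, so every xyⁱz is accepted.

pp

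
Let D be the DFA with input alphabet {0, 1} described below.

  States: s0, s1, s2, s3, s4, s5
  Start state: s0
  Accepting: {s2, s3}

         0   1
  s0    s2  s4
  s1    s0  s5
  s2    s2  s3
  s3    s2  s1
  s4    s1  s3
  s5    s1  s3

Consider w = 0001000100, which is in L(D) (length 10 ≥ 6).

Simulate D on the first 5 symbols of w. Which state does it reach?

s2

State sequence: s0 -0-> s2 -0-> s2 -0-> s2 -1-> s3 -0-> s2

After reading 5 characters, D is in state s2.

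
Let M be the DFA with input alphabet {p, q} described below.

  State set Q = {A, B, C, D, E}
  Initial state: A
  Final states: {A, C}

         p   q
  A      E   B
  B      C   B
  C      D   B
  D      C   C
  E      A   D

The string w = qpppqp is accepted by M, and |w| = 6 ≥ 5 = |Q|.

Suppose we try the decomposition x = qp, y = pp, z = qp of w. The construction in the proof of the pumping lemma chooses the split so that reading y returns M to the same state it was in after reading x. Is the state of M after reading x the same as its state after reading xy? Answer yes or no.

Run of M on the first 4 characters of w = q p p p:
  step 0: A  (start)
  step 1: B  (read q: A→B)
  step 2: C  (read p: B→C)
  step 3: D  (read p: C→D)
  step 4: C  (read p: D→C)

After x (step 2): C. After xy (step 4): C.
They match, so y = pp drives M around a cycle from C back to itself; pumping y any number of times keeps M in C before reading z, and xyⁱz ∈ L(M) for every i ≥ 0.

yes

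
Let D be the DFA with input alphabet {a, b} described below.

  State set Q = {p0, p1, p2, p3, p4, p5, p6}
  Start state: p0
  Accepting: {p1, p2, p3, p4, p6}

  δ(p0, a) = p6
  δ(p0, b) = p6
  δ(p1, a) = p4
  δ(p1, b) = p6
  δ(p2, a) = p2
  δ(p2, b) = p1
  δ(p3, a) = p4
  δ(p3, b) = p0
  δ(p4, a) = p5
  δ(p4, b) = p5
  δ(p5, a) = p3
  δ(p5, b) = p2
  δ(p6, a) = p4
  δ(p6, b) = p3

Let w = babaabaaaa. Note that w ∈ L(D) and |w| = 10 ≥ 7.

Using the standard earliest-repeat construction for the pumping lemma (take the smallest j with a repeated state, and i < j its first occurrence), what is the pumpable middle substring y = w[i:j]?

Run of D on w = b a b a a b a a a a:
  step 0: p0  (start)
  step 1: p6  (read b: p0→p6)
  step 2: p4  (read a: p6→p4)
  step 3: p5  (read b: p4→p5)
  step 4: p3  (read a: p5→p3)
  step 5: p4  (read a: p3→p4)   ← first repeat (p4 seen earlier)
  step 6: p5  (read b: p4→p5)
  step 7: p3  (read a: p5→p3)
  step 8: p4  (read a: p3→p4)
  step 9: p5  (read a: p4→p5)
  step 10: p3  (read a: p5→p3)

So i = 2, j = 5, giving x = w[0:2] = ba, y = w[2:5] = baa, z = w[5:10] = baaaa.
Check: |xy| = 5 ≤ 7 and |y| = 3 ≥ 1. Reading y takes D from p4 back to p4, so every xyⁱz is accepted.

baa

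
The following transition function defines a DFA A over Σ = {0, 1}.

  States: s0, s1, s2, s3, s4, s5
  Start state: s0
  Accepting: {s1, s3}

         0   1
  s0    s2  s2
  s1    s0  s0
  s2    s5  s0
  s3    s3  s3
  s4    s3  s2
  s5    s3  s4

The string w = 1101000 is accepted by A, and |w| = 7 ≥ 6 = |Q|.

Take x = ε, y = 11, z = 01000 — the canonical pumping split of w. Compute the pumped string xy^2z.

xy^2z = ε·11·11·01000 = 111101000.
Reading y = 11 takes A from s0 back to s0, so after x·y·y the machine is still in s0, and z then leads to the accepting state s3. Hence 111101000 ∈ L(A).

111101000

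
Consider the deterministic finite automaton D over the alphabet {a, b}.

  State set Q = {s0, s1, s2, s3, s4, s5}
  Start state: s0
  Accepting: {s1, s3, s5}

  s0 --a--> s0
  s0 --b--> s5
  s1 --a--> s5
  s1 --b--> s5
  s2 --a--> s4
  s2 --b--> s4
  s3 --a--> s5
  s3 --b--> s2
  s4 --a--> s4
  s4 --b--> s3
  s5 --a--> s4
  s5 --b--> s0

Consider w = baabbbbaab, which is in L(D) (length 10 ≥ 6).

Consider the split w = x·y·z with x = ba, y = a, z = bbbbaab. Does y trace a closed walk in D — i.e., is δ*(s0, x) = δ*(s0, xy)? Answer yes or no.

yes

State sequence: s0 -b-> s5 -a-> s4 -a-> s4

After x (step 2): s4. After xy (step 3): s4.
They match, so y = a drives D around a cycle from s4 back to itself; pumping y any number of times keeps D in s4 before reading z, and xyⁱz ∈ L(D) for every i ≥ 0.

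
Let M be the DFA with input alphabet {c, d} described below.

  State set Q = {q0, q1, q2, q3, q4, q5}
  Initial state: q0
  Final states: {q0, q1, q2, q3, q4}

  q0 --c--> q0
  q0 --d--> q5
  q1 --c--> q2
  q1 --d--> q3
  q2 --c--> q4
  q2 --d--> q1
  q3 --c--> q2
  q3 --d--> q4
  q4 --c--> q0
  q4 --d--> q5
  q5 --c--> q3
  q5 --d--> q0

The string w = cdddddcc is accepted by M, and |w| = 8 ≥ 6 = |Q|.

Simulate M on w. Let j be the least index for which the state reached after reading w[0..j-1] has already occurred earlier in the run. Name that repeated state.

q0

State sequence: q0 -c-> q0 -d-> q5 -d-> q0 -d-> q5 -d-> q0 -d-> q5 -c-> q3 -c-> q2
First repeat at step 1: q0 was already visited.

The earliest repeat is at step j = 1: M is in q0, which it already visited at step i = 0.
The DFA has 6 states, so the proof of the pumping lemma guarantees a repeated state among the first 6+1 visited; the segment between the two visits is the pumpable y.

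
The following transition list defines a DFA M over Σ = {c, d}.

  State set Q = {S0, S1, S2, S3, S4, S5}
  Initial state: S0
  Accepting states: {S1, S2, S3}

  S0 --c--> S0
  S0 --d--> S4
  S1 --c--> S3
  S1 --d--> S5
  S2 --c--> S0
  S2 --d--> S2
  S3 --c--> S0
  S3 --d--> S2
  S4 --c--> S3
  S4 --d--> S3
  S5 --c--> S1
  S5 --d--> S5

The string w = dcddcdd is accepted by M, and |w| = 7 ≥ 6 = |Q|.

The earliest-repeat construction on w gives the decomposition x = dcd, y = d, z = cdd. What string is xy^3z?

dcddddcdd

xy^3z = dcd·d·d·d·cdd = dcddddcdd.
Reading y = d takes M from S2 back to S2, so after x·y·y·y the machine is still in S2, and z then leads to the accepting state S3. Hence dcddddcdd ∈ L(M).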